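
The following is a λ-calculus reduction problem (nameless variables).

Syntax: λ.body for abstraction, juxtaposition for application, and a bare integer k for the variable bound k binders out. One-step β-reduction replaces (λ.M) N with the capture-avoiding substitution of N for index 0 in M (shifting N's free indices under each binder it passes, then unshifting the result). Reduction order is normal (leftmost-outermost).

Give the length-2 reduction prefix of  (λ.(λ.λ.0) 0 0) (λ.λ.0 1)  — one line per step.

Answer: after 2 steps: (λ.0) (λ.λ.0 1)

Working:
  start: (λ.(λ.λ.0) 0 0) (λ.λ.0 1)
  [1] (λ.λ.0) (λ.λ.0 1) (λ.λ.0 1)
  [2] (λ.0) (λ.λ.0 1)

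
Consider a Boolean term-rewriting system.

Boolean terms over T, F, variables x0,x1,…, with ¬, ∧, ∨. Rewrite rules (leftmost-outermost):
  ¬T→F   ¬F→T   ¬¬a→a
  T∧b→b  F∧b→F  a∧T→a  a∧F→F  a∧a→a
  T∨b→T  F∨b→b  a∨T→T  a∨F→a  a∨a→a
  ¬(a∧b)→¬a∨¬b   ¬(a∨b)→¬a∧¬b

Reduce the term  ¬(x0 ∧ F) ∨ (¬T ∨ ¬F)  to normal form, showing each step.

  start: ¬(x0 ∧ F) ∨ (¬T ∨ ¬F)
  →1  (¬x0 ∨ ¬F) ∨ (¬T ∨ ¬F)
  →2  (¬x0 ∨ T) ∨ (¬T ∨ ¬F)
  →3  T ∨ (¬T ∨ ¬F)
  →4  T

Answer: normal form = T  (in 4 steps)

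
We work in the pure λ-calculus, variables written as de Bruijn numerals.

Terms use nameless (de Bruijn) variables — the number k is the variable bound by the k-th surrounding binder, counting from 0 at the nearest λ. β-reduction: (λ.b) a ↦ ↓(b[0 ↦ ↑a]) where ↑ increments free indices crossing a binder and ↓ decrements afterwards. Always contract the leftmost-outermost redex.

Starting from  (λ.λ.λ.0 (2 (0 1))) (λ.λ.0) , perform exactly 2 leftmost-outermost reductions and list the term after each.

  start: (λ.λ.λ.0 (2 (0 1))) (λ.λ.0)
  step 1: λ.λ.0 ((λ.λ.0) (0 1))
  step 2: λ.λ.0 (λ.0)

Answer: after 2 steps: λ.λ.0 (λ.0)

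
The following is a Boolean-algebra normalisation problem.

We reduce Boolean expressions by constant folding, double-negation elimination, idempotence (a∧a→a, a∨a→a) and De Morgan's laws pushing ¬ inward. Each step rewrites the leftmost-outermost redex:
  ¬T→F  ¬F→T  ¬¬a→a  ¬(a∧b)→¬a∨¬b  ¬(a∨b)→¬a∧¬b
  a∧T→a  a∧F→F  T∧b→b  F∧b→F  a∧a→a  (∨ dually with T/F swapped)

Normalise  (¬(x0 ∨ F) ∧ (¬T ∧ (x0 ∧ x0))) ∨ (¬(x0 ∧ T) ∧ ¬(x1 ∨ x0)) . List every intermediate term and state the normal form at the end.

  start: (¬(x0 ∨ F) ∧ (¬T ∧ (x0 ∧ x0))) ∨ (¬(x0 ∧ T) ∧ ¬(x1 ∨ x0))
  →1  ((¬x0 ∧ ¬F) ∧ (¬T ∧ (x0 ∧ x0))) ∨ (¬(x0 ∧ T) ∧ ¬(x1 ∨ x0))
  →2  ((¬x0 ∧ T) ∧ (¬T ∧ (x0 ∧ x0))) ∨ (¬(x0 ∧ T) ∧ ¬(x1 ∨ x0))
  →3  (¬x0 ∧ (¬T ∧ (x0 ∧ x0))) ∨ (¬(x0 ∧ T) ∧ ¬(x1 ∨ x0))
  →4  (¬x0 ∧ (F ∧ (x0 ∧ x0))) ∨ (¬(x0 ∧ T) ∧ ¬(x1 ∨ x0))
  →5  (¬x0 ∧ F) ∨ (¬(x0 ∧ T) ∧ ¬(x1 ∨ x0))
  →6  F ∨ (¬(x0 ∧ T) ∧ ¬(x1 ∨ x0))
  →7  ¬(x0 ∧ T) ∧ ¬(x1 ∨ x0)
  →8  (¬x0 ∨ ¬T) ∧ ¬(x1 ∨ x0)
  →9  (¬x0 ∨ F) ∧ ¬(x1 ∨ x0)
  →10  ¬x0 ∧ ¬(x1 ∨ x0)
  →11  ¬x0 ∧ (¬x1 ∧ ¬x0)

Answer: normal form = ¬x0 ∧ (¬x1 ∧ ¬x0)  (in 11 steps)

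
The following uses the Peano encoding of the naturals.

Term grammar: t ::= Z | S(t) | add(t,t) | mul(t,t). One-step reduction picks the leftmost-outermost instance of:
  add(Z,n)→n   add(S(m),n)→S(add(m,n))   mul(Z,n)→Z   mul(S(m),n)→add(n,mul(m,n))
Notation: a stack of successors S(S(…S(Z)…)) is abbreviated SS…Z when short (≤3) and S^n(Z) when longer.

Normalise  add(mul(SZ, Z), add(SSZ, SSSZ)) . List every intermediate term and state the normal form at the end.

Answer: normal form = S^5(Z)  (in 7 steps)

Reduction:
  start: add(mul(SZ, Z), add(SSZ, SSSZ))
  →1  add(add(Z, mul(Z, Z)), add(SSZ, SSSZ))
  →2  add(mul(Z, Z), add(SSZ, SSSZ))
  →3  add(Z, add(SSZ, SSSZ))
  →4  add(SSZ, SSSZ)
  →5  S(add(SZ, SSSZ))
  →6  S(S(add(Z, SSSZ)))
  →7  S^5(Z)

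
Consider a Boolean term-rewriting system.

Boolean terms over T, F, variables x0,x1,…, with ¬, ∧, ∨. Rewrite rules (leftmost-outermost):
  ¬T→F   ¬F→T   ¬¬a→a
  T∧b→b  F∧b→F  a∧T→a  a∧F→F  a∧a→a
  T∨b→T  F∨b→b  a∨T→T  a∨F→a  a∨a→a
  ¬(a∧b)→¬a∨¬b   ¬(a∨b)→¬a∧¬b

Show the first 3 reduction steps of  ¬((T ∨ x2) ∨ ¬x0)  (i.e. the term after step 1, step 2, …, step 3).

  start: ¬((T ∨ x2) ∨ ¬x0)
  [1] ¬(T ∨ x2) ∧ ¬¬x0
  [2] (¬T ∧ ¬x2) ∧ ¬¬x0
  [3] (F ∧ ¬x2) ∧ ¬¬x0

Answer: after 3 steps: (F ∧ ¬x2) ∧ ¬¬x0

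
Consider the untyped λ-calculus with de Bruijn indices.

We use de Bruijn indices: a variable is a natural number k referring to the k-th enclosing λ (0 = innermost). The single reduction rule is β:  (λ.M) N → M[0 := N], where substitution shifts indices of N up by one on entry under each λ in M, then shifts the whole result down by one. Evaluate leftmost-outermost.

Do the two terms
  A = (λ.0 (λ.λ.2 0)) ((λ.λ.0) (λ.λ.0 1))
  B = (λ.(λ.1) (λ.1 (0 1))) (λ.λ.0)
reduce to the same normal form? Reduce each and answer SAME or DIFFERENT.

Answer: SAME — A ⇓ λ.λ.0, B ⇓ λ.λ.0

Derivation:
Term A:
  start: (λ.0 (λ.λ.2 0)) ((λ.λ.0) (λ.λ.0 1))
  →1  (λ.λ.0) (λ.λ.0 1) (λ.λ.(λ.λ.0) (λ.λ.0 1) 0)
  →2  (λ.0) (λ.λ.(λ.λ.0) (λ.λ.0 1) 0)
  →3  λ.λ.(λ.λ.0) (λ.λ.0 1) 0
  →4  λ.λ.(λ.0) 0
  →5  λ.λ.0

Term B:
  start: (λ.(λ.1) (λ.1 (0 1))) (λ.λ.0)
  →1  (λ.λ.λ.0) (λ.(λ.λ.0) (0 (λ.λ.0)))
  →2  λ.λ.0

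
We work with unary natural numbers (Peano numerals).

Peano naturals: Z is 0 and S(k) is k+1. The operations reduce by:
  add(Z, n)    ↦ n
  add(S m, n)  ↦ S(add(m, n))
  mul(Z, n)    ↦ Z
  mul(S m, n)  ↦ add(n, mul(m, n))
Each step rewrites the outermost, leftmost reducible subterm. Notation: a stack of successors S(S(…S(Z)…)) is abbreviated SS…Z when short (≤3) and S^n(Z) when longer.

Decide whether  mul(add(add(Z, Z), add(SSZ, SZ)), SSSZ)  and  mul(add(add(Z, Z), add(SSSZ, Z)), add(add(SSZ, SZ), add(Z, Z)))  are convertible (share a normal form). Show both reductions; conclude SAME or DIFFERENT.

Term A:
  start: mul(add(add(Z, Z), add(SSZ, SZ)), SSSZ)
  →1  mul(add(Z, add(SSZ, SZ)), SSSZ)
  →2  mul(add(SSZ, SZ), SSSZ)
  →3  mul(S(add(SZ, SZ)), SSSZ)
  →4  add(SSSZ, mul(add(SZ, SZ), SSSZ))
  →5  S(add(SSZ, mul(add(SZ, SZ), SSSZ)))
  →6  S(S(add(SZ, mul(add(SZ, SZ), SSSZ))))
  →7  S(S(S(add(Z, mul(add(SZ, SZ), SSSZ)))))
  →8  S(S(S(mul(add(SZ, SZ), SSSZ))))
  →9  S(S(S(mul(S(add(Z, SZ)), SSSZ))))
  →10  S(S(S(add(SSSZ, mul(add(Z, SZ), SSSZ)))))
  →11  S(S(S(S(add(SSZ, mul(add(Z, SZ), SSSZ))))))
  →12  S(S(S(S(S(add(SZ, mul(add(Z, SZ), SSSZ)))))))
  →13  S(S(S(S(S(S(add(Z, mul(add(Z, SZ), SSSZ))))))))
  →14  S(S(S(S(S(S(mul(add(Z, SZ), SSSZ)))))))
  →15  S(S(S(S(S(S(mul(SZ, SSSZ)))))))
  →16  S(S(S(S(S(S(add(SSSZ, mul(Z, SSSZ))))))))
  →17  S(S(S(S(S(S(S(add(SSZ, mul(Z, SSSZ)))))))))
  →18  S(S(S(S(S(S(S(S(add(SZ, mul(Z, SSSZ))))))))))
  →19  S(S(S(S(S(S(S(S(S(add(Z, mul(Z, SSSZ)))))))))))
  →20  S(S(S(S(S(S(S(S(S(mul(Z, SSSZ))))))))))
  →21  S^9(Z)

Term B:
  start: mul(add(add(Z, Z), add(SSSZ, Z)), add(add(SSZ, SZ), add(Z, Z)))
  →1  mul(add(Z, add(SSSZ, Z)), add(add(SSZ, SZ), add(Z, Z)))
  →2  mul(add(SSSZ, Z), add(add(SSZ, SZ), add(Z, Z)))
  →3  mul(S(add(SSZ, Z)), add(add(SSZ, SZ), add(Z, Z)))
  →4  add(add(add(SSZ, SZ), add(Z, Z)), mul(add(SSZ, Z), add(add(SSZ, SZ), add(Z, Z))))
  →5  add(add(S(add(SZ, SZ)), add(Z, Z)), mul(add(SSZ, Z), add(add(SSZ, SZ), add(Z, Z))))
  →6  add(S(add(add(SZ, SZ), add(Z, Z))), mul(add(SSZ, Z), add(add(SSZ, SZ), add(Z, Z))))
  →7  S(add(add(add(SZ, SZ), add(Z, Z)), mul(add(SSZ, Z), add(add(SSZ, SZ), add(Z, Z)))))
  →8  S(add(add(S(add(Z, SZ)), add(Z, Z)), mul(add(SSZ, Z), add(add(SSZ, SZ), add(Z, Z)))))
  →9  S(add(S(add(add(Z, SZ), add(Z, Z))), mul(add(SSZ, Z), add(add(SSZ, SZ), add(Z, Z)))))
  →10  S(S(add(add(add(Z, SZ), add(Z, Z)), mul(add(SSZ, Z), add(add(SSZ, SZ), add(Z, Z))))))
  →11  S(S(add(add(SZ, add(Z, Z)), mul(add(SSZ, Z), add(add(SSZ, SZ), add(Z, Z))))))
  →12  S(S(add(S(add(Z, add(Z, Z))), mul(add(SSZ, Z), add(add(SSZ, SZ), add(Z, Z))))))
  →13  S(S(S(add(add(Z, add(Z, Z)), mul(add(SSZ, Z), add(add(SSZ, SZ), add(Z, Z)))))))
  →14  S(S(S(add(add(Z, Z), mul(add(SSZ, Z), add(add(SSZ, SZ), add(Z, Z)))))))
  →15  S(S(S(add(Z, mul(add(SSZ, Z), add(add(SSZ, SZ), add(Z, Z)))))))
  →16  S(S(S(mul(add(SSZ, Z), add(add(SSZ, SZ), add(Z, Z))))))
  →17  S(S(S(mul(S(add(SZ, Z)), add(add(SSZ, SZ), add(Z, Z))))))
  →18  S(S(S(add(add(add(SSZ, SZ), add(Z, Z)), mul(add(SZ, Z), add(add(SSZ, SZ), add(Z, Z)))))))
  →19  S(S(S(add(add(S(add(SZ, SZ)), add(Z, Z)), mul(add(SZ, Z), add(add(SSZ, SZ), add(Z, Z)))))))
  →20  S(S(S(add(S(add(add(SZ, SZ), add(Z, Z))), mul(add(SZ, Z), add(add(SSZ, SZ), add(Z, Z)))))))
  →21  S(S(S(S(add(add(add(SZ, SZ), add(Z, Z)), mul(add(SZ, Z), add(add(SSZ, SZ), add(Z, Z))))))))
  →22  S(S(S(S(add(add(S(add(Z, SZ)), add(Z, Z)), mul(add(SZ, Z), add(add(SSZ, SZ), add(Z, Z))))))))
  →23  S(S(S(S(add(S(add(add(Z, SZ), add(Z, Z))), mul(add(SZ, Z), add(add(SSZ, SZ), add(Z, Z))))))))
  →24  S(S(S(S(S(add(add(add(Z, SZ), add(Z, Z)), mul(add(SZ, Z), add(add(SSZ, SZ), add(Z, Z)))))))))
  →25  S(S(S(S(S(add(add(SZ, add(Z, Z)), mul(add(SZ, Z), add(add(SSZ, SZ), add(Z, Z)))))))))
  →26  S(S(S(S(S(add(S(add(Z, add(Z, Z))), mul(add(SZ, Z), add(add(SSZ, SZ), add(Z, Z)))))))))
  →27  S(S(S(S(S(S(add(add(Z, add(Z, Z)), mul(add(SZ, Z), add(add(SSZ, SZ), add(Z, Z))))))))))
  →28  S(S(S(S(S(S(add(add(Z, Z), mul(add(SZ, Z), add(add(SSZ, SZ), add(Z, Z))))))))))
  →29  S(S(S(S(S(S(add(Z, mul(add(SZ, Z), add(add(SSZ, SZ), add(Z, Z))))))))))
  →30  S(S(S(S(S(S(mul(add(SZ, Z), add(add(SSZ, SZ), add(Z, Z)))))))))
  →31  S(S(S(S(S(S(mul(S(add(Z, Z)), add(add(SSZ, SZ), add(Z, Z)))))))))
  →32  S(S(S(S(S(S(add(add(add(SSZ, SZ), add(Z, Z)), mul(add(Z, Z), add(add(SSZ, SZ), add(Z, Z))))))))))
  →33  S(S(S(S(S(S(add(add(S(add(SZ, SZ)), add(Z, Z)), mul(add(Z, Z), add(add(SSZ, SZ), add(Z, Z))))))))))
  →34  S(S(S(S(S(S(add(S(add(add(SZ, SZ), add(Z, Z))), mul(add(Z, Z), add(add(SSZ, SZ), add(Z, Z))))))))))
  →35  S(S(S(S(S(S(S(add(add(add(SZ, SZ), add(Z, Z)), mul(add(Z, Z), add(add(SSZ, SZ), add(Z, Z)))))))))))
  →36  S(S(S(S(S(S(S(add(add(S(add(Z, SZ)), add(Z, Z)), mul(add(Z, Z), add(add(SSZ, SZ), add(Z, Z)))))))))))
  →37  S(S(S(S(S(S(S(add(S(add(add(Z, SZ), add(Z, Z))), mul(add(Z, Z), add(add(SSZ, SZ), add(Z, Z)))))))))))
  →38  S(S(S(S(S(S(S(S(add(add(add(Z, SZ), add(Z, Z)), mul(add(Z, Z), add(add(SSZ, SZ), add(Z, Z))))))))))))
  →39  S(S(S(S(S(S(S(S(add(add(SZ, add(Z, Z)), mul(add(Z, Z), add(add(SSZ, SZ), add(Z, Z))))))))))))
  →40  S(S(S(S(S(S(S(S(add(S(add(Z, add(Z, Z))), mul(add(Z, Z), add(add(SSZ, SZ), add(Z, Z))))))))))))
  →41  S(S(S(S(S(S(S(S(S(add(add(Z, add(Z, Z)), mul(add(Z, Z), add(add(SSZ, SZ), add(Z, Z)))))))))))))
  →42  S(S(S(S(S(S(S(S(S(add(add(Z, Z), mul(add(Z, Z), add(add(SSZ, SZ), add(Z, Z)))))))))))))
  →43  S(S(S(S(S(S(S(S(S(add(Z, mul(add(Z, Z), add(add(SSZ, SZ), add(Z, Z)))))))))))))
  →44  S(S(S(S(S(S(S(S(S(mul(add(Z, Z), add(add(SSZ, SZ), add(Z, Z))))))))))))
  →45  S(S(S(S(S(S(S(S(S(mul(Z, add(add(SSZ, SZ), add(Z, Z))))))))))))
  →46  S^9(Z)

Answer: SAME — A ⇓ S^9(Z), B ⇓ S^9(Z)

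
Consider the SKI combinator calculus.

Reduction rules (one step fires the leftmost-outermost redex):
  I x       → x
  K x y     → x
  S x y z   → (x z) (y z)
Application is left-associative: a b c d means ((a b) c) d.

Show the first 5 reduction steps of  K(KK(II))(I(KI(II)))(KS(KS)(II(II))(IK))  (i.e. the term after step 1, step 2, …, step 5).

Answer: after 5 steps: K(S(II)(IK))

Working:
  start: K(KK(II))(I(KI(II)))(KS(KS)(II(II))(IK))
  [1] KK(II)(KS(KS)(II(II))(IK))
  [2] K(KS(KS)(II(II))(IK))
  [3] K(S(II(II))(IK))
  [4] K(S(I(II))(IK))
  [5] K(S(II)(IK))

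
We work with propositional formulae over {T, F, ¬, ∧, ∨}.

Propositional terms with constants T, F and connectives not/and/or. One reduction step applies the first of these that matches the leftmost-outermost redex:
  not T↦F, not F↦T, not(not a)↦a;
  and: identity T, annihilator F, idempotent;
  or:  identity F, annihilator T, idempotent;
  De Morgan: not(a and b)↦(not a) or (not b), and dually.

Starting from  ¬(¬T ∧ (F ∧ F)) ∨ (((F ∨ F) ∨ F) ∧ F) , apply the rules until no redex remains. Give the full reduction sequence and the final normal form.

Answer: normal form = T  (in 4 steps)

Derivation:
  start: ¬(¬T ∧ (F ∧ F)) ∨ (((F ∨ F) ∨ F) ∧ F)
  →1  (¬¬T ∨ ¬(F ∧ F)) ∨ (((F ∨ F) ∨ F) ∧ F)
  →2  (T ∨ ¬(F ∧ F)) ∨ (((F ∨ F) ∨ F) ∧ F)
  →3  T ∨ (((F ∨ F) ∨ F) ∧ F)
  →4  T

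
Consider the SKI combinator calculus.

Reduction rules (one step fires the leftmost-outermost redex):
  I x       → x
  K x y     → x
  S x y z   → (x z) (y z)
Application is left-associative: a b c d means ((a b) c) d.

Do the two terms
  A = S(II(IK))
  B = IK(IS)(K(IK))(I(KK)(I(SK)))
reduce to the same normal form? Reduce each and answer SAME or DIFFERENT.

Term A:
  start: S(II(IK))
  step 1: S(I(IK))
  step 2: S(IK)
  step 3: SK

Term B:
  start: IK(IS)(K(IK))(I(KK)(I(SK)))
  step 1: K(IS)(K(IK))(I(KK)(I(SK)))
  step 2: IS(I(KK)(I(SK)))
  step 3: S(I(KK)(I(SK)))
  step 4: S(KK(I(SK)))
  step 5: SK

Answer: SAME — A ⇓ SK, B ⇓ SK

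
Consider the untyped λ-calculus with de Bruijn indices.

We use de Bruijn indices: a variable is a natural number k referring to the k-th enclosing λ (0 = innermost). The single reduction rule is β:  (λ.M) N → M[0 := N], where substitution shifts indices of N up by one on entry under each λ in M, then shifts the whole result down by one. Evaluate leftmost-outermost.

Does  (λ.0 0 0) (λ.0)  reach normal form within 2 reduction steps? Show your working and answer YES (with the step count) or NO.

  start: (λ.0 0 0) (λ.0)
  [1] (λ.0) (λ.0) (λ.0)
  [2] (λ.0) (λ.0)

Answer: NO — after 2 steps the term is (λ.0) (λ.0), not yet normal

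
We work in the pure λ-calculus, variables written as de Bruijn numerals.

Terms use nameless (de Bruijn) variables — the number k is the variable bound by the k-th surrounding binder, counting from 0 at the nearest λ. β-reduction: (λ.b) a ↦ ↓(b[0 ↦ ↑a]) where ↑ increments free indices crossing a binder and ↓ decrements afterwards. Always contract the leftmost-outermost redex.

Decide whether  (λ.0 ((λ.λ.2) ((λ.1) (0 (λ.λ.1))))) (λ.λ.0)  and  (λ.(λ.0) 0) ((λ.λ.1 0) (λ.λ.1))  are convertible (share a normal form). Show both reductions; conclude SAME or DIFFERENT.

Term A:
  start: (λ.0 ((λ.λ.2) ((λ.1) (0 (λ.λ.1))))) (λ.λ.0)
  →1  (λ.λ.0) ((λ.λ.λ.λ.0) ((λ.λ.λ.0) ((λ.λ.0) (λ.λ.1))))
  →2  λ.0

Term B:
  start: (λ.(λ.0) 0) ((λ.λ.1 0) (λ.λ.1))
  →1  (λ.0) ((λ.λ.1 0) (λ.λ.1))
  →2  (λ.λ.1 0) (λ.λ.1)
  →3  λ.(λ.λ.1) 0
  →4  λ.λ.1

Answer: DIFFERENT — A ⇓ λ.0, B ⇓ λ.λ.1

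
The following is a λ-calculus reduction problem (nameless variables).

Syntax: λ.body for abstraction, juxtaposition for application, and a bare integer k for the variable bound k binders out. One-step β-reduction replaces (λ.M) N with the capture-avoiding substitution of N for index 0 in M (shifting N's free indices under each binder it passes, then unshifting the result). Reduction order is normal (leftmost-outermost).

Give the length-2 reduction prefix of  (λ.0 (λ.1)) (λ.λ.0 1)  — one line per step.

  start: (λ.0 (λ.1)) (λ.λ.0 1)
  [1] (λ.λ.0 1) (λ.λ.λ.0 1)
  [2] λ.0 (λ.λ.λ.0 1)

Answer: after 2 steps: λ.0 (λ.λ.λ.0 1)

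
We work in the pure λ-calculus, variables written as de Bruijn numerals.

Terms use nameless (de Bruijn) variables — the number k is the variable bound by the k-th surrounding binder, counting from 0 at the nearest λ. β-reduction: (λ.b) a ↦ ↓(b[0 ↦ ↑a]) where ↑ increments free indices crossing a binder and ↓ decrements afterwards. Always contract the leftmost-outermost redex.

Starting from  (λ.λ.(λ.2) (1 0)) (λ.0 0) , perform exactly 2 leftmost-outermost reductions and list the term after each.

Answer: after 2 steps: λ.λ.0 0

Derivation:
  start: (λ.λ.(λ.2) (1 0)) (λ.0 0)
  [1] λ.(λ.λ.0 0) ((λ.0 0) 0)
  [2] λ.λ.0 0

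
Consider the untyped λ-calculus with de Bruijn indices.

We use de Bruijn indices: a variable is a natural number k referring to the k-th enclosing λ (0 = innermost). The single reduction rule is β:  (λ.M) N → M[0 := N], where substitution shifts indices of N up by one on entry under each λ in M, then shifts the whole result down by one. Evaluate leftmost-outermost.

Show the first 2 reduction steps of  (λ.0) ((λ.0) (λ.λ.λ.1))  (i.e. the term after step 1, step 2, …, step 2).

Answer: after 2 steps: λ.λ.λ.1

Reduction:
  start: (λ.0) ((λ.0) (λ.λ.λ.1))
  [1] (λ.0) (λ.λ.λ.1)
  [2] λ.λ.λ.1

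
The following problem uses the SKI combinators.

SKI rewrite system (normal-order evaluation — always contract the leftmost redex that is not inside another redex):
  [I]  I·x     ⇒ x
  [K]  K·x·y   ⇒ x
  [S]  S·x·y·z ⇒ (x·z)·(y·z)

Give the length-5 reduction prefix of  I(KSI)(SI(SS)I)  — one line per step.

  start: I(KSI)(SI(SS)I)
  →1  KSI(SI(SS)I)
  →2  S(SI(SS)I)
  →3  S(II(SSI))
  →4  S(I(SSI))
  →5  S(SSI)

Answer: after 5 steps: S(SSI)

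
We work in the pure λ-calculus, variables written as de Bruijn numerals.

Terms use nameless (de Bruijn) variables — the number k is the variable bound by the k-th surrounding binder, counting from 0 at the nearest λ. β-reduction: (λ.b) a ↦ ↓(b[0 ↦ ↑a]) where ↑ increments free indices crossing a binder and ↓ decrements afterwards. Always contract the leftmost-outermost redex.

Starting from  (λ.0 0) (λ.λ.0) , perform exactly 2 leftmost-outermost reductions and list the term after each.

  start: (λ.0 0) (λ.λ.0)
  step 1: (λ.λ.0) (λ.λ.0)
  step 2: λ.0

Answer: after 2 steps: λ.0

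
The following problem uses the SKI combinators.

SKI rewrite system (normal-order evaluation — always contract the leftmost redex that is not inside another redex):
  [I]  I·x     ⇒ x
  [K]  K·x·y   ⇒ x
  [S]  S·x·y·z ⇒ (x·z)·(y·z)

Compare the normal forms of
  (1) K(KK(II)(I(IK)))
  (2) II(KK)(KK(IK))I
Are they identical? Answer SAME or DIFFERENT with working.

Answer: DIFFERENT — A ⇓ K(KK), B ⇓ KI

Reduction:
Term A:
  start: K(KK(II)(I(IK)))
  →1  K(K(I(IK)))
  →2  K(K(IK))
  →3  K(KK)

Term B:
  start: II(KK)(KK(IK))I
  →1  I(KK)(KK(IK))I
  →2  KK(KK(IK))I
  →3  KI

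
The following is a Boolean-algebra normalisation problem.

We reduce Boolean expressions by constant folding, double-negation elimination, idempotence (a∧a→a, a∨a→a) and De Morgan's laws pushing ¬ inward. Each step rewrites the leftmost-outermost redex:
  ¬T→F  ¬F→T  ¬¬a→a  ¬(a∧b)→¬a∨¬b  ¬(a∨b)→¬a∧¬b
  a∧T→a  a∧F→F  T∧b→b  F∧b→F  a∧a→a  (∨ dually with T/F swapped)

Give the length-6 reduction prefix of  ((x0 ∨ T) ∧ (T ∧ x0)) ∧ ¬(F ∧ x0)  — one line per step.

Answer: after 6 steps: x0 ∧ T

Working:
  start: ((x0 ∨ T) ∧ (T ∧ x0)) ∧ ¬(F ∧ x0)
  →1  (T ∧ (T ∧ x0)) ∧ ¬(F ∧ x0)
  →2  (T ∧ x0) ∧ ¬(F ∧ x0)
  →3  x0 ∧ ¬(F ∧ x0)
  →4  x0 ∧ (¬F ∨ ¬x0)
  →5  x0 ∧ (T ∨ ¬x0)
  →6  x0 ∧ T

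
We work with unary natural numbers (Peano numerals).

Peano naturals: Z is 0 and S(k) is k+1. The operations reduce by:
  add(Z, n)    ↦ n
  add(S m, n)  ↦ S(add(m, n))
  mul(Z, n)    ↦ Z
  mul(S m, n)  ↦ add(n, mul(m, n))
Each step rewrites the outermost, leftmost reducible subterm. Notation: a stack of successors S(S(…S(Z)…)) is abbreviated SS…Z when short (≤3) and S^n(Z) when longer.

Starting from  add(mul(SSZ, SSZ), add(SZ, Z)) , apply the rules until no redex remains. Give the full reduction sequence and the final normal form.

  start: add(mul(SSZ, SSZ), add(SZ, Z))
  step 1: add(add(SSZ, mul(SZ, SSZ)), add(SZ, Z))
  step 2: add(S(add(SZ, mul(SZ, SSZ))), add(SZ, Z))
  step 3: S(add(add(SZ, mul(SZ, SSZ)), add(SZ, Z)))
  step 4: S(add(S(add(Z, mul(SZ, SSZ))), add(SZ, Z)))
  step 5: S(S(add(add(Z, mul(SZ, SSZ)), add(SZ, Z))))
  step 6: S(S(add(mul(SZ, SSZ), add(SZ, Z))))
  step 7: S(S(add(add(SSZ, mul(Z, SSZ)), add(SZ, Z))))
  step 8: S(S(add(S(add(SZ, mul(Z, SSZ))), add(SZ, Z))))
  step 9: S(S(S(add(add(SZ, mul(Z, SSZ)), add(SZ, Z)))))
  step 10: S(S(S(add(S(add(Z, mul(Z, SSZ))), add(SZ, Z)))))
  step 11: S(S(S(S(add(add(Z, mul(Z, SSZ)), add(SZ, Z))))))
  step 12: S(S(S(S(add(mul(Z, SSZ), add(SZ, Z))))))
  step 13: S(S(S(S(add(Z, add(SZ, Z))))))
  step 14: S(S(S(S(add(SZ, Z)))))
  step 15: S(S(S(S(S(add(Z, Z))))))
  step 16: S^5(Z)

Answer: normal form = S^5(Z)  (in 16 steps)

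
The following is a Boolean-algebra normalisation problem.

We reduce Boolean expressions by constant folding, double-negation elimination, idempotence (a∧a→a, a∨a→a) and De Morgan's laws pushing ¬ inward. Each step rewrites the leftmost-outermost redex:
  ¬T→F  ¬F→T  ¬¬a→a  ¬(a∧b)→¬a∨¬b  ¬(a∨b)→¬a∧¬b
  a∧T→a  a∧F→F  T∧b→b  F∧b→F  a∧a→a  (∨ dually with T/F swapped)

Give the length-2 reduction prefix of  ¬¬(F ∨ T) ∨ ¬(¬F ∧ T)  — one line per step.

  start: ¬¬(F ∨ T) ∨ ¬(¬F ∧ T)
  [1] (F ∨ T) ∨ ¬(¬F ∧ T)
  [2] T ∨ ¬(¬F ∧ T)

Answer: after 2 steps: T ∨ ¬(¬F ∧ T)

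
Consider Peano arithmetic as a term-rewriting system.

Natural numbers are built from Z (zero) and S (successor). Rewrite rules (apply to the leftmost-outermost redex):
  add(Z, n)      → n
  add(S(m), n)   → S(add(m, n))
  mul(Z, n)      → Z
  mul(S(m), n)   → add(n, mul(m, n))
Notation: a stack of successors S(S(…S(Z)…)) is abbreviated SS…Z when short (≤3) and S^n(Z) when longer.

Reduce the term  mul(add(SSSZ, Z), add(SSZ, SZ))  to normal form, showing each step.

  start: mul(add(SSSZ, Z), add(SSZ, SZ))
  →1  mul(S(add(SSZ, Z)), add(SSZ, SZ))
  →2  add(add(SSZ, SZ), mul(add(SSZ, Z), add(SSZ, SZ)))
  →3  add(S(add(SZ, SZ)), mul(add(SSZ, Z), add(SSZ, SZ)))
  →4  S(add(add(SZ, SZ), mul(add(SSZ, Z), add(SSZ, SZ))))
  →5  S(add(S(add(Z, SZ)), mul(add(SSZ, Z), add(SSZ, SZ))))
  →6  S(S(add(add(Z, SZ), mul(add(SSZ, Z), add(SSZ, SZ)))))
  →7  S(S(add(SZ, mul(add(SSZ, Z), add(SSZ, SZ)))))
  →8  S(S(S(add(Z, mul(add(SSZ, Z), add(SSZ, SZ))))))
  →9  S(S(S(mul(add(SSZ, Z), add(SSZ, SZ)))))
  →10  S(S(S(mul(S(add(SZ, Z)), add(SSZ, SZ)))))
  →11  S(S(S(add(add(SSZ, SZ), mul(add(SZ, Z), add(SSZ, SZ))))))
  →12  S(S(S(add(S(add(SZ, SZ)), mul(add(SZ, Z), add(SSZ, SZ))))))
  →13  S(S(S(S(add(add(SZ, SZ), mul(add(SZ, Z), add(SSZ, SZ)))))))
  →14  S(S(S(S(add(S(add(Z, SZ)), mul(add(SZ, Z), add(SSZ, SZ)))))))
  →15  S(S(S(S(S(add(add(Z, SZ), mul(add(SZ, Z), add(SSZ, SZ))))))))
  →16  S(S(S(S(S(add(SZ, mul(add(SZ, Z), add(SSZ, SZ))))))))
  →17  S(S(S(S(S(S(add(Z, mul(add(SZ, Z), add(SSZ, SZ)))))))))
  →18  S(S(S(S(S(S(mul(add(SZ, Z), add(SSZ, SZ))))))))
  →19  S(S(S(S(S(S(mul(S(add(Z, Z)), add(SSZ, SZ))))))))
  →20  S(S(S(S(S(S(add(add(SSZ, SZ), mul(add(Z, Z), add(SSZ, SZ)))))))))
  →21  S(S(S(S(S(S(add(S(add(SZ, SZ)), mul(add(Z, Z), add(SSZ, SZ)))))))))
  →22  S(S(S(S(S(S(S(add(add(SZ, SZ), mul(add(Z, Z), add(SSZ, SZ))))))))))
  →23  S(S(S(S(S(S(S(add(S(add(Z, SZ)), mul(add(Z, Z), add(SSZ, SZ))))))))))
  →24  S(S(S(S(S(S(S(S(add(add(Z, SZ), mul(add(Z, Z), add(SSZ, SZ)))))))))))
  →25  S(S(S(S(S(S(S(S(add(SZ, mul(add(Z, Z), add(SSZ, SZ)))))))))))
  →26  S(S(S(S(S(S(S(S(S(add(Z, mul(add(Z, Z), add(SSZ, SZ))))))))))))
  →27  S(S(S(S(S(S(S(S(S(mul(add(Z, Z), add(SSZ, SZ)))))))))))
  →28  S(S(S(S(S(S(S(S(S(mul(Z, add(SSZ, SZ)))))))))))
  →29  S^9(Z)

Answer: normal form = S^9(Z)  (in 29 steps)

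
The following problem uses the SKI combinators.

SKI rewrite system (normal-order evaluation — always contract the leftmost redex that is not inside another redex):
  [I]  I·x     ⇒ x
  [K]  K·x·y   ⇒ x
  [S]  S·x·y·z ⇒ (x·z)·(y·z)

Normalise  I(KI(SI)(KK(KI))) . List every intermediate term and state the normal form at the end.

  start: I(KI(SI)(KK(KI)))
  step 1: KI(SI)(KK(KI))
  step 2: I(KK(KI))
  step 3: KK(KI)
  step 4: K

Answer: normal form = K  (in 4 steps)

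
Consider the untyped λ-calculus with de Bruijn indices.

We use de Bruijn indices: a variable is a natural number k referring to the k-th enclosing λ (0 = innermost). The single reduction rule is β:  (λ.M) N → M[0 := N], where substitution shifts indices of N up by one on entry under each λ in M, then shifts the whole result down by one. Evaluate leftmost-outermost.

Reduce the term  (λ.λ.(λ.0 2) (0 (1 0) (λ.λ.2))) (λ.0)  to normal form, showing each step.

  start: (λ.λ.(λ.0 2) (0 (1 0) (λ.λ.2))) (λ.0)
  [1] λ.(λ.0 (λ.0)) (0 ((λ.0) 0) (λ.λ.2))
  [2] λ.0 ((λ.0) 0) (λ.λ.2) (λ.0)
  [3] λ.0 0 (λ.λ.2) (λ.0)

Answer: normal form = λ.0 0 (λ.λ.2) (λ.0)  (in 3 steps)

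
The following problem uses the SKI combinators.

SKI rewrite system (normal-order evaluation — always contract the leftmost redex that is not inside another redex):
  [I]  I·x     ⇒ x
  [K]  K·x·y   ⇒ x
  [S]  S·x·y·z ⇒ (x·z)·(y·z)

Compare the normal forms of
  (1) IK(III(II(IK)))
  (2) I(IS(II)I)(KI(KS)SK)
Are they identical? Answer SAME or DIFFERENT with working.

Term A:
  start: IK(III(II(IK)))
  step 1: K(III(II(IK)))
  step 2: K(II(II(IK)))
  step 3: K(I(II(IK)))
  step 4: K(II(IK))
  step 5: K(I(IK))
  step 6: K(IK)
  step 7: KK

Term B:
  start: I(IS(II)I)(KI(KS)SK)
  step 1: IS(II)I(KI(KS)SK)
  step 2: S(II)I(KI(KS)SK)
  step 3: II(KI(KS)SK)(I(KI(KS)SK))
  step 4: I(KI(KS)SK)(I(KI(KS)SK))
  step 5: KI(KS)SK(I(KI(KS)SK))
  step 6: ISK(I(KI(KS)SK))
  step 7: SK(I(KI(KS)SK))
  step 8: SK(KI(KS)SK)
  step 9: SK(ISK)
  step 10: SK(SK)

Answer: DIFFERENT — A ⇓ KK, B ⇓ SK(SK)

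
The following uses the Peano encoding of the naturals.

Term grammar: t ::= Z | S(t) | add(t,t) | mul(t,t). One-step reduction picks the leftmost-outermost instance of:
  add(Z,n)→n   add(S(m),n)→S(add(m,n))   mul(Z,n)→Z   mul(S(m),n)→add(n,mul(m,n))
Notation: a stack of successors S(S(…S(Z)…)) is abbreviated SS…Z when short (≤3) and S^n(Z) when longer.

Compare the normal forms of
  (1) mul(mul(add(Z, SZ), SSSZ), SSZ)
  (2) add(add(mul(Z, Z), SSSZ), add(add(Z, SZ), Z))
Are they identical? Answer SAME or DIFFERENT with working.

Term A:
  start: mul(mul(add(Z, SZ), SSSZ), SSZ)
  [1] mul(mul(SZ, SSSZ), SSZ)
  [2] mul(add(SSSZ, mul(Z, SSSZ)), SSZ)
  [3] mul(S(add(SSZ, mul(Z, SSSZ))), SSZ)
  [4] add(SSZ, mul(add(SSZ, mul(Z, SSSZ)), SSZ))
  [5] S(add(SZ, mul(add(SSZ, mul(Z, SSSZ)), SSZ)))
  [6] S(S(add(Z, mul(add(SSZ, mul(Z, SSSZ)), SSZ))))
  [7] S(S(mul(add(SSZ, mul(Z, SSSZ)), SSZ)))
  [8] S(S(mul(S(add(SZ, mul(Z, SSSZ))), SSZ)))
  [9] S(S(add(SSZ, mul(add(SZ, mul(Z, SSSZ)), SSZ))))
  [10] S(S(S(add(SZ, mul(add(SZ, mul(Z, SSSZ)), SSZ)))))
  [11] S(S(S(S(add(Z, mul(add(SZ, mul(Z, SSSZ)), SSZ))))))
  [12] S(S(S(S(mul(add(SZ, mul(Z, SSSZ)), SSZ)))))
  [13] S(S(S(S(mul(S(add(Z, mul(Z, SSSZ))), SSZ)))))
  [14] S(S(S(S(add(SSZ, mul(add(Z, mul(Z, SSSZ)), SSZ))))))
  [15] S(S(S(S(S(add(SZ, mul(add(Z, mul(Z, SSSZ)), SSZ)))))))
  [16] S(S(S(S(S(S(add(Z, mul(add(Z, mul(Z, SSSZ)), SSZ))))))))
  [17] S(S(S(S(S(S(mul(add(Z, mul(Z, SSSZ)), SSZ)))))))
  [18] S(S(S(S(S(S(mul(mul(Z, SSSZ), SSZ)))))))
  [19] S(S(S(S(S(S(mul(Z, SSZ)))))))
  [20] S^6(Z)

Term B:
  start: add(add(mul(Z, Z), SSSZ), add(add(Z, SZ), Z))
  [1] add(add(Z, SSSZ), add(add(Z, SZ), Z))
  [2] add(SSSZ, add(add(Z, SZ), Z))
  [3] S(add(SSZ, add(add(Z, SZ), Z)))
  [4] S(S(add(SZ, add(add(Z, SZ), Z))))
  [5] S(S(S(add(Z, add(add(Z, SZ), Z)))))
  [6] S(S(S(add(add(Z, SZ), Z))))
  [7] S(S(S(add(SZ, Z))))
  [8] S(S(S(S(add(Z, Z)))))
  [9] S^4(Z)

Answer: DIFFERENT — A ⇓ S^6(Z), B ⇓ S^4(Z)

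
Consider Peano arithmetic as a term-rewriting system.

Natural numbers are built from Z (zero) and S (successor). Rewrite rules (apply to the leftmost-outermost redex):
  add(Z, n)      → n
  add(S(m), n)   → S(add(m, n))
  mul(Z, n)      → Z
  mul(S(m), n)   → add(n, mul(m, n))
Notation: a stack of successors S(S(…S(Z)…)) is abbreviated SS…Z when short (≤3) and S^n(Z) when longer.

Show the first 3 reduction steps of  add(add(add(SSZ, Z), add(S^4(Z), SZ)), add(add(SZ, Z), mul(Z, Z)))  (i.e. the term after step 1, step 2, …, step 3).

Answer: after 3 steps: S(add(add(add(SZ, Z), add(S^4(Z), SZ)), add(add(SZ, Z), mul(Z, Z))))

Derivation:
  start: add(add(add(SSZ, Z), add(S^4(Z), SZ)), add(add(SZ, Z), mul(Z, Z)))
  [1] add(add(S(add(SZ, Z)), add(S^4(Z), SZ)), add(add(SZ, Z), mul(Z, Z)))
  [2] add(S(add(add(SZ, Z), add(S^4(Z), SZ))), add(add(SZ, Z), mul(Z, Z)))
  [3] S(add(add(add(SZ, Z), add(S^4(Z), SZ)), add(add(SZ, Z), mul(Z, Z))))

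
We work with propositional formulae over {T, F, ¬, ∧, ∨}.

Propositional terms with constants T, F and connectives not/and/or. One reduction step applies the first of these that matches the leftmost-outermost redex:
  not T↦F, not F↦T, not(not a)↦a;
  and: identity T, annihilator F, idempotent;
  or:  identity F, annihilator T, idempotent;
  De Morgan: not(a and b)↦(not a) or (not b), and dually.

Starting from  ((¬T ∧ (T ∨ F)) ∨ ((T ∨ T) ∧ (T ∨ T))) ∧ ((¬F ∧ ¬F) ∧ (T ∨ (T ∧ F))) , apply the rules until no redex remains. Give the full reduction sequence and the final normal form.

Answer: normal form = T  (in 10 steps)

Working:
  start: ((¬T ∧ (T ∨ F)) ∨ ((T ∨ T) ∧ (T ∨ T))) ∧ ((¬F ∧ ¬F) ∧ (T ∨ (T ∧ F)))
  step 1: ((F ∧ (T ∨ F)) ∨ ((T ∨ T) ∧ (T ∨ T))) ∧ ((¬F ∧ ¬F) ∧ (T ∨ (T ∧ F)))
  step 2: (F ∨ ((T ∨ T) ∧ (T ∨ T))) ∧ ((¬F ∧ ¬F) ∧ (T ∨ (T ∧ F)))
  step 3: ((T ∨ T) ∧ (T ∨ T)) ∧ ((¬F ∧ ¬F) ∧ (T ∨ (T ∧ F)))
  step 4: (T ∨ T) ∧ ((¬F ∧ ¬F) ∧ (T ∨ (T ∧ F)))
  step 5: T ∧ ((¬F ∧ ¬F) ∧ (T ∨ (T ∧ F)))
  step 6: (¬F ∧ ¬F) ∧ (T ∨ (T ∧ F))
  step 7: ¬F ∧ (T ∨ (T ∧ F))
  step 8: T ∧ (T ∨ (T ∧ F))
  step 9: T ∨ (T ∧ F)
  step 10: T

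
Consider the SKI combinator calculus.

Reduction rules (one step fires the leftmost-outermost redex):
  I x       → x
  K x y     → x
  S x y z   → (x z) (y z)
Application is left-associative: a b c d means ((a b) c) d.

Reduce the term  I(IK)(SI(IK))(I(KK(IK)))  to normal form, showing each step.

Answer: normal form = SIK  (in 4 steps)

Working:
  start: I(IK)(SI(IK))(I(KK(IK)))
  →1  IK(SI(IK))(I(KK(IK)))
  →2  K(SI(IK))(I(KK(IK)))
  →3  SI(IK)
  →4  SIK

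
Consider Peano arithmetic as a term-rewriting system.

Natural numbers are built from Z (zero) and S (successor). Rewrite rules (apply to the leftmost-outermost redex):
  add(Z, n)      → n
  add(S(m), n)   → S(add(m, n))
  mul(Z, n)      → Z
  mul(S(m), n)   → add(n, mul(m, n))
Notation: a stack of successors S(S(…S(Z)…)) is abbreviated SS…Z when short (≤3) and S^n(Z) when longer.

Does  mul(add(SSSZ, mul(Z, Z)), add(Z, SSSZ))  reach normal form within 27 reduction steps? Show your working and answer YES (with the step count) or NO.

  start: mul(add(SSSZ, mul(Z, Z)), add(Z, SSSZ))
  →1  mul(S(add(SSZ, mul(Z, Z))), add(Z, SSSZ))
  →2  add(add(Z, SSSZ), mul(add(SSZ, mul(Z, Z)), add(Z, SSSZ)))
  →3  add(SSSZ, mul(add(SSZ, mul(Z, Z)), add(Z, SSSZ)))
  →4  S(add(SSZ, mul(add(SSZ, mul(Z, Z)), add(Z, SSSZ))))
  →5  S(S(add(SZ, mul(add(SSZ, mul(Z, Z)), add(Z, SSSZ)))))
  →6  S(S(S(add(Z, mul(add(SSZ, mul(Z, Z)), add(Z, SSSZ))))))
  →7  S(S(S(mul(add(SSZ, mul(Z, Z)), add(Z, SSSZ)))))
  →8  S(S(S(mul(S(add(SZ, mul(Z, Z))), add(Z, SSSZ)))))
  →9  S(S(S(add(add(Z, SSSZ), mul(add(SZ, mul(Z, Z)), add(Z, SSSZ))))))
  →10  S(S(S(add(SSSZ, mul(add(SZ, mul(Z, Z)), add(Z, SSSZ))))))
  →11  S(S(S(S(add(SSZ, mul(add(SZ, mul(Z, Z)), add(Z, SSSZ)))))))
  →12  S(S(S(S(S(add(SZ, mul(add(SZ, mul(Z, Z)), add(Z, SSSZ))))))))
  →13  S(S(S(S(S(S(add(Z, mul(add(SZ, mul(Z, Z)), add(Z, SSSZ)))))))))
  →14  S(S(S(S(S(S(mul(add(SZ, mul(Z, Z)), add(Z, SSSZ))))))))
  →15  S(S(S(S(S(S(mul(S(add(Z, mul(Z, Z))), add(Z, SSSZ))))))))
  →16  S(S(S(S(S(S(add(add(Z, SSSZ), mul(add(Z, mul(Z, Z)), add(Z, SSSZ)))))))))
  →17  S(S(S(S(S(S(add(SSSZ, mul(add(Z, mul(Z, Z)), add(Z, SSSZ)))))))))
  →18  S(S(S(S(S(S(S(add(SSZ, mul(add(Z, mul(Z, Z)), add(Z, SSSZ))))))))))
  →19  S(S(S(S(S(S(S(S(add(SZ, mul(add(Z, mul(Z, Z)), add(Z, SSSZ)))))))))))
  →20  S(S(S(S(S(S(S(S(S(add(Z, mul(add(Z, mul(Z, Z)), add(Z, SSSZ))))))))))))
  →21  S(S(S(S(S(S(S(S(S(mul(add(Z, mul(Z, Z)), add(Z, SSSZ)))))))))))
  →22  S(S(S(S(S(S(S(S(S(mul(mul(Z, Z), add(Z, SSSZ)))))))))))
  →23  S(S(S(S(S(S(S(S(S(mul(Z, add(Z, SSSZ)))))))))))
  →24  S^9(Z)

Answer: YES — reaches normal form S^9(Z) in 24 ≤ 27 steps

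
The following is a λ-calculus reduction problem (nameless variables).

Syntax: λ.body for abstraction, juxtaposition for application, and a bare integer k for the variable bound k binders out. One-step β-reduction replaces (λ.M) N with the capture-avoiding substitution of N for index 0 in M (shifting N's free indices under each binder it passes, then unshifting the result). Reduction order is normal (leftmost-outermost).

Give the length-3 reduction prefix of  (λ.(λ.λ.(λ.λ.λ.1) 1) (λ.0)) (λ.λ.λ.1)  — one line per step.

Answer: after 3 steps: λ.λ.λ.1

Reduction:
  start: (λ.(λ.λ.(λ.λ.λ.1) 1) (λ.0)) (λ.λ.λ.1)
  →1  (λ.λ.(λ.λ.λ.1) 1) (λ.0)
  →2  λ.(λ.λ.λ.1) (λ.0)
  →3  λ.λ.λ.1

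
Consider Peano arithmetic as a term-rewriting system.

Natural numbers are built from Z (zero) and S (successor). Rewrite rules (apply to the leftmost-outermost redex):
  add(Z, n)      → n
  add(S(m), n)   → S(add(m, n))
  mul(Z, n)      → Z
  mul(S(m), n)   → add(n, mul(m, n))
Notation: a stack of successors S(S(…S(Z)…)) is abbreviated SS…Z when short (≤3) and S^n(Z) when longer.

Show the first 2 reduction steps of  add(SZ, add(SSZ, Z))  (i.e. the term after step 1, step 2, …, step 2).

  start: add(SZ, add(SSZ, Z))
  step 1: S(add(Z, add(SSZ, Z)))
  step 2: S(add(SSZ, Z))

Answer: after 2 steps: S(add(SSZ, Z))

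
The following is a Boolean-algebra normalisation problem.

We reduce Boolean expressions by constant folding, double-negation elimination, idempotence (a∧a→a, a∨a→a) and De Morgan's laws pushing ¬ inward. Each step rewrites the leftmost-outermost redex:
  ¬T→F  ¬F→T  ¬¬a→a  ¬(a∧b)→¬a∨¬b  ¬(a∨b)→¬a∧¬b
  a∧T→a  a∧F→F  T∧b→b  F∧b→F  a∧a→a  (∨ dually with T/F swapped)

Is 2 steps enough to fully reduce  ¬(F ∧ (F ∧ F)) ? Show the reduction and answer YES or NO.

Answer: NO — after 2 steps the term is T ∨ ¬(F ∧ F), not yet normal

Derivation:
  start: ¬(F ∧ (F ∧ F))
  step 1: ¬F ∨ ¬(F ∧ F)
  step 2: T ∨ ¬(F ∧ F)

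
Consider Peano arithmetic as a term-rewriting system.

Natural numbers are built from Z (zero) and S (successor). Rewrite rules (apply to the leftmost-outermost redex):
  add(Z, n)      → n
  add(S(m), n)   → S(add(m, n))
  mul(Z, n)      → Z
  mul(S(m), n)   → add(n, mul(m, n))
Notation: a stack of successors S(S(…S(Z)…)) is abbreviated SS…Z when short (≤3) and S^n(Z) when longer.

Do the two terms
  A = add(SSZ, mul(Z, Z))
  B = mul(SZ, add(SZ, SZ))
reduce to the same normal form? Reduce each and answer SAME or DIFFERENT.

Term A:
  start: add(SSZ, mul(Z, Z))
  step 1: S(add(SZ, mul(Z, Z)))
  step 2: S(S(add(Z, mul(Z, Z))))
  step 3: S(S(mul(Z, Z)))
  step 4: SSZ

Term B:
  start: mul(SZ, add(SZ, SZ))
  step 1: add(add(SZ, SZ), mul(Z, add(SZ, SZ)))
  step 2: add(S(add(Z, SZ)), mul(Z, add(SZ, SZ)))
  step 3: S(add(add(Z, SZ), mul(Z, add(SZ, SZ))))
  step 4: S(add(SZ, mul(Z, add(SZ, SZ))))
  step 5: S(S(add(Z, mul(Z, add(SZ, SZ)))))
  step 6: S(S(mul(Z, add(SZ, SZ))))
  step 7: SSZ

Answer: SAME — A ⇓ SSZ, B ⇓ SSZ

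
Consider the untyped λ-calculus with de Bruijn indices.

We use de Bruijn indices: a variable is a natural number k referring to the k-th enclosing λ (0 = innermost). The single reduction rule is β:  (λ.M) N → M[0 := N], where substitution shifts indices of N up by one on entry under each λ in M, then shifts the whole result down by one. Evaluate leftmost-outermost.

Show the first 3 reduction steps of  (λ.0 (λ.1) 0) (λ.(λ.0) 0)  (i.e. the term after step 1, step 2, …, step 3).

Answer: after 3 steps: (λ.λ.(λ.0) 0) (λ.(λ.0) 0)

Derivation:
  start: (λ.0 (λ.1) 0) (λ.(λ.0) 0)
  step 1: (λ.(λ.0) 0) (λ.λ.(λ.0) 0) (λ.(λ.0) 0)
  step 2: (λ.0) (λ.λ.(λ.0) 0) (λ.(λ.0) 0)
  step 3: (λ.λ.(λ.0) 0) (λ.(λ.0) 0)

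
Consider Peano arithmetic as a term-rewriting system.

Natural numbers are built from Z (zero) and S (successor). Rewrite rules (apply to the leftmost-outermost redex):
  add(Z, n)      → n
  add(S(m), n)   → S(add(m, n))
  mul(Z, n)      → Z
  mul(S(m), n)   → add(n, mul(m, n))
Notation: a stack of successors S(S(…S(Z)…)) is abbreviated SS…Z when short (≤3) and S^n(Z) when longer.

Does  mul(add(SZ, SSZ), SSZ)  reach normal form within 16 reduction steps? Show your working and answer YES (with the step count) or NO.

  start: mul(add(SZ, SSZ), SSZ)
  step 1: mul(S(add(Z, SSZ)), SSZ)
  step 2: add(SSZ, mul(add(Z, SSZ), SSZ))
  step 3: S(add(SZ, mul(add(Z, SSZ), SSZ)))
  step 4: S(S(add(Z, mul(add(Z, SSZ), SSZ))))
  step 5: S(S(mul(add(Z, SSZ), SSZ)))
  step 6: S(S(mul(SSZ, SSZ)))
  step 7: S(S(add(SSZ, mul(SZ, SSZ))))
  step 8: S(S(S(add(SZ, mul(SZ, SSZ)))))
  step 9: S(S(S(S(add(Z, mul(SZ, SSZ))))))
  step 10: S(S(S(S(mul(SZ, SSZ)))))
  step 11: S(S(S(S(add(SSZ, mul(Z, SSZ))))))
  step 12: S(S(S(S(S(add(SZ, mul(Z, SSZ)))))))
  step 13: S(S(S(S(S(S(add(Z, mul(Z, SSZ))))))))
  step 14: S(S(S(S(S(S(mul(Z, SSZ)))))))
  step 15: S^6(Z)

Answer: YES — reaches normal form S^6(Z) in 15 ≤ 16 steps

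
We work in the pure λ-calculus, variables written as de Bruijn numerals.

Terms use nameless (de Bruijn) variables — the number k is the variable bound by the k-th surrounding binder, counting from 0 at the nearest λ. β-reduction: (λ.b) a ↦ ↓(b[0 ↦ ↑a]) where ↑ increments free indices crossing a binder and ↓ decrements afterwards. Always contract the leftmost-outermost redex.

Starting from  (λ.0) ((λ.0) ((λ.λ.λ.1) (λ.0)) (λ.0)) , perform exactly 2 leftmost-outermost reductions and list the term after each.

  start: (λ.0) ((λ.0) ((λ.λ.λ.1) (λ.0)) (λ.0))
  step 1: (λ.0) ((λ.λ.λ.1) (λ.0)) (λ.0)
  step 2: (λ.λ.λ.1) (λ.0) (λ.0)

Answer: after 2 steps: (λ.λ.λ.1) (λ.0) (λ.0)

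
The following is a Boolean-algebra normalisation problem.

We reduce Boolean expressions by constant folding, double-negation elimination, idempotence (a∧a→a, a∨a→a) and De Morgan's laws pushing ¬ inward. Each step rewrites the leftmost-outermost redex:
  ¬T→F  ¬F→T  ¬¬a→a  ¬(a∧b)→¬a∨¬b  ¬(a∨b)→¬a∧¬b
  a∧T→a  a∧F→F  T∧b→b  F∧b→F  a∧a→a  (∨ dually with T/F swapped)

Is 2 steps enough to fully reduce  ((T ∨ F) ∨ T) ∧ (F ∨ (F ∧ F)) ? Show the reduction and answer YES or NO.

  start: ((T ∨ F) ∨ T) ∧ (F ∨ (F ∧ F))
  →1  T ∧ (F ∨ (F ∧ F))
  →2  F ∨ (F ∧ F)

Answer: NO — after 2 steps the term is F ∨ (F ∧ F), not yet normal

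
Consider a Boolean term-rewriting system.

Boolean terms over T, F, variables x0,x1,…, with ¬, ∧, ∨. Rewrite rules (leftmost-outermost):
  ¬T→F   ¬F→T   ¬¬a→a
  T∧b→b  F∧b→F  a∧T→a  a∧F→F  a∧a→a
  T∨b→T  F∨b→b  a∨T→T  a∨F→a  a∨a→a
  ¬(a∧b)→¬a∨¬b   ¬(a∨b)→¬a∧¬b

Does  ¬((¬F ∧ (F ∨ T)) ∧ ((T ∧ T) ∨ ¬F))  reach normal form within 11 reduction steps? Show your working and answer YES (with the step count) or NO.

  start: ¬((¬F ∧ (F ∨ T)) ∧ ((T ∧ T) ∨ ¬F))
  [1] ¬(¬F ∧ (F ∨ T)) ∨ ¬((T ∧ T) ∨ ¬F)
  [2] (¬¬F ∨ ¬(F ∨ T)) ∨ ¬((T ∧ T) ∨ ¬F)
  [3] (F ∨ ¬(F ∨ T)) ∨ ¬((T ∧ T) ∨ ¬F)
  [4] ¬(F ∨ T) ∨ ¬((T ∧ T) ∨ ¬F)
  [5] (¬F ∧ ¬T) ∨ ¬((T ∧ T) ∨ ¬F)
  [6] (T ∧ ¬T) ∨ ¬((T ∧ T) ∨ ¬F)
  [7] ¬T ∨ ¬((T ∧ T) ∨ ¬F)
  [8] F ∨ ¬((T ∧ T) ∨ ¬F)
  [9] ¬((T ∧ T) ∨ ¬F)
  [10] ¬(T ∧ T) ∧ ¬¬F
  [11] (¬T ∨ ¬T) ∧ ¬¬F

Answer: NO — after 11 steps the term is (¬T ∨ ¬T) ∧ ¬¬F, not yet normal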